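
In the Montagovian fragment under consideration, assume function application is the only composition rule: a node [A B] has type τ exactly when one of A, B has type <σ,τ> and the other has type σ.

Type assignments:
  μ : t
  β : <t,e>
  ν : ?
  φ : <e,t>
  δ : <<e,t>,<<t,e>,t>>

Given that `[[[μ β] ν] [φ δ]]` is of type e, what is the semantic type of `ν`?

At [[[μ β] ν] [φ δ]] (required: e): [φ δ] is <<t,e>,t>, which is not a function with range e; hence [[μ β] ν] is the functor — type <<<t,e>,t>,e>.
At [[μ β] ν] (required: <<<t,e>,t>,e>): [μ β] is e, which is not a function with range <<<t,e>,t>,e>; hence ν is the functor — type <e,<<<t,e>,t>,e>>.

<e,<<<t,e>,t>,e>>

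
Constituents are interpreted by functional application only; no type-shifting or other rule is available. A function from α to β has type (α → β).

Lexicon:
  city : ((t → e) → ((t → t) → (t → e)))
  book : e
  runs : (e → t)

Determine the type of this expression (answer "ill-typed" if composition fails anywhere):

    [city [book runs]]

ill-typed

[book runs]: functor runs : (e → t), argument book : e; result t.
At [city [book runs]]: neither ((t → e) → ((t → t) → (t → e))) nor t can take the other as argument; the node is ill-typed.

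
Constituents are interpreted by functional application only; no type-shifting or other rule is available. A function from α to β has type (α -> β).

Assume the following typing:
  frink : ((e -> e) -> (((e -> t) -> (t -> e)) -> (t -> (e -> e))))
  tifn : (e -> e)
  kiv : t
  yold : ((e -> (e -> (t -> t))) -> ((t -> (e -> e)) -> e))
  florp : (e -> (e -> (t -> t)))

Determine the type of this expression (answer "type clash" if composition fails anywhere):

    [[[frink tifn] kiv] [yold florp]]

type clash

At [frink tifn], frink : ((e -> e) -> (((e -> t) -> (t -> e)) -> (t -> (e -> e)))) takes tifn : (e -> e), giving (((e -> t) -> (t -> e)) -> (t -> (e -> e))).
At [[frink tifn] kiv]: neither (((e -> t) -> (t -> e)) -> (t -> (e -> e))) nor t can take the other as argument; the node is ill-typed.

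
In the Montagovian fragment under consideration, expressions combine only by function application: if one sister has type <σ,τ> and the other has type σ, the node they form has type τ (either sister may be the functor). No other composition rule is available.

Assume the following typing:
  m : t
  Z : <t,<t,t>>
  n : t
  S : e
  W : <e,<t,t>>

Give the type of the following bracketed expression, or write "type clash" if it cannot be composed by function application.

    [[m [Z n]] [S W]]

At [Z n], Z : <t,<t,t>> takes n : t, giving <t,t>.
At [m [Z n]], [Z n] : <t,t> takes m : t, giving t.
At [S W], W : <e,<t,t>> takes S : e, giving <t,t>.
At [[m [Z n]] [S W]], [S W] : <t,t> takes [m [Z n]] : t, giving t.

t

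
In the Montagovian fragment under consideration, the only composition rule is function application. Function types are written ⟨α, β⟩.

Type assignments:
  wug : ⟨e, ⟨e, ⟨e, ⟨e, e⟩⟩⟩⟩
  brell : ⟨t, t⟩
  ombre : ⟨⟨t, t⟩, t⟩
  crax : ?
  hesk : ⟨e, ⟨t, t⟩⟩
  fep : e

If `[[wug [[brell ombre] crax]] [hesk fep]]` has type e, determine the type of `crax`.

⟨t, ⟨⟨e, ⟨e, ⟨e, ⟨e, e⟩⟩⟩⟩, ⟨⟨t, t⟩, e⟩⟩⟩

For [[wug [[brell ombre] crax]] [hesk fep]] to have type e with [hesk fep] of type ⟨t, t⟩, [wug [[brell ombre] crax]] must be the function: [wug [[brell ombre] crax]] : ⟨⟨t, t⟩, e⟩.
For [wug [[brell ombre] crax]] to have type ⟨⟨t, t⟩, e⟩ with wug of type ⟨e, ⟨e, ⟨e, ⟨e, e⟩⟩⟩⟩, [[brell ombre] crax] must be the function: [[brell ombre] crax] : ⟨⟨e, ⟨e, ⟨e, ⟨e, e⟩⟩⟩⟩, ⟨⟨t, t⟩, e⟩⟩.
For [[brell ombre] crax] to have type ⟨⟨e, ⟨e, ⟨e, ⟨e, e⟩⟩⟩⟩, ⟨⟨t, t⟩, e⟩⟩ with [brell ombre] of type t, crax must be the function: crax : ⟨t, ⟨⟨e, ⟨e, ⟨e, ⟨e, e⟩⟩⟩⟩, ⟨⟨t, t⟩, e⟩⟩⟩.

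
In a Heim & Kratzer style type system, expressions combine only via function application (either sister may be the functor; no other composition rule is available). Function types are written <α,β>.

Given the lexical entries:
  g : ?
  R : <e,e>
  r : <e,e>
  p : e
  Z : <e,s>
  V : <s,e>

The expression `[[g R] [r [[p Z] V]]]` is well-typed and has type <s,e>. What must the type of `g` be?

<<e,e>,<e,<s,e>>>

For [[g R] [r [[p Z] V]]] to have type <s,e> with [r [[p Z] V]] of type e, [g R] must be the function: [g R] : <e,<s,e>>.
For [g R] to have type <e,<s,e>> with R of type <e,e>, g must be the function: g : <<e,e>,<e,<s,e>>>.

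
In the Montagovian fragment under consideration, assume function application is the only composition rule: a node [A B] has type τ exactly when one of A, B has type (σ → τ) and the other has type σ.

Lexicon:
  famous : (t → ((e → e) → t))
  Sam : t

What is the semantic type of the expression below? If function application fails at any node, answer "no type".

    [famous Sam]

At [famous Sam], famous : (t → ((e → e) → t)) takes Sam : t, giving ((e → e) → t).

((e → e) → t)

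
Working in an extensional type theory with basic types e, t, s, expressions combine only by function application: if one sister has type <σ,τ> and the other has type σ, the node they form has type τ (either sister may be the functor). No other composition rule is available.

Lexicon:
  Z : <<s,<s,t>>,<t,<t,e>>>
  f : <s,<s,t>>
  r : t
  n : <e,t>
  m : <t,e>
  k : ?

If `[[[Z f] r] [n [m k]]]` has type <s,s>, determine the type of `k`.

[[[Z f] r] [n [m k]]] must have type <s,s>. The sister [[Z f] r] has type <t,e>; that is not a function onto <s,s>, so [n [m k]] must be the functor, of type <<t,e>,<s,s>>.
[n [m k]] must have type <<t,e>,<s,s>>. The sister n has type <e,t>; that is not a function onto <<t,e>,<s,s>>, so [m k] must be the functor, of type <<e,t>,<<t,e>,<s,s>>>.
[m k] must have type <<e,t>,<<t,e>,<s,s>>>. The sister m has type <t,e>; that is not a function onto <<e,t>,<<t,e>,<s,s>>>, so k must be the functor, of type <<t,e>,<<e,t>,<<t,e>,<s,s>>>>.

<<t,e>,<<e,t>,<<t,e>,<s,s>>>>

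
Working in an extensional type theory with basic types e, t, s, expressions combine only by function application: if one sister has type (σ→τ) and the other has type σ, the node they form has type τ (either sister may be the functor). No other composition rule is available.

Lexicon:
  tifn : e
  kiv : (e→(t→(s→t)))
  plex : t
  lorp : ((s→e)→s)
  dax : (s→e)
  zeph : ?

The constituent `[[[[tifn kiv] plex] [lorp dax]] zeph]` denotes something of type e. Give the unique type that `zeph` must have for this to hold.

[[[[tifn kiv] plex] [lorp dax]] zeph] must have type e. The sister [[[tifn kiv] plex] [lorp dax]] has type t; that is not a function onto e, so zeph must be the functor, of type (t→e).

(t→e)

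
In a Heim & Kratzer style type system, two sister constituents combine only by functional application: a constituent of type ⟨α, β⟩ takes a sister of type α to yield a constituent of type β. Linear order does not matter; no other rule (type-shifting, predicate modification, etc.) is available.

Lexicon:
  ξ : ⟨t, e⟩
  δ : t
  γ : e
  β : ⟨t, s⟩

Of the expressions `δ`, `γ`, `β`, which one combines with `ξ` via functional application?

δ — combines: ξ : ⟨t, e⟩ takes δ : t as argument, giving e.
γ : e — ξ needs t; γ needs nothing (atomic); neither fits.
β : ⟨t, s⟩ — ξ needs t; β needs t; neither fits.

δ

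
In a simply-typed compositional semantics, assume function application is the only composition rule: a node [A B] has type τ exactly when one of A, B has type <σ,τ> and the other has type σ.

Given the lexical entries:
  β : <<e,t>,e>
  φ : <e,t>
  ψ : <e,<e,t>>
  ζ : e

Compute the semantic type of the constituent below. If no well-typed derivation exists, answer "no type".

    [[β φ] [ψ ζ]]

[β φ]: β is <<e,t>,e>, φ is <e,t>; result e.
[ψ ζ]: ψ is <e,<e,t>>, ζ is e; result <e,t>.
[[β φ] [ψ ζ]]: [ψ ζ] is <e,t>, [β φ] is e; result t.

t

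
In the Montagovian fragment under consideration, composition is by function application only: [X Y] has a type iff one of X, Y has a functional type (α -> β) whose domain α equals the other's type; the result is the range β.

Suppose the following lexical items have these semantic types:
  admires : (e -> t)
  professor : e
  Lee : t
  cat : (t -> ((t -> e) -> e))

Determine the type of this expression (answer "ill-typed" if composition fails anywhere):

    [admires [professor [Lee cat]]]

ill-typed

[Lee cat]: functor cat : (t -> ((t -> e) -> e)), argument Lee : t; result ((t -> e) -> e).
[professor [Lee cat]]: e and ((t -> e) -> e) cannot combine by function application — type clash.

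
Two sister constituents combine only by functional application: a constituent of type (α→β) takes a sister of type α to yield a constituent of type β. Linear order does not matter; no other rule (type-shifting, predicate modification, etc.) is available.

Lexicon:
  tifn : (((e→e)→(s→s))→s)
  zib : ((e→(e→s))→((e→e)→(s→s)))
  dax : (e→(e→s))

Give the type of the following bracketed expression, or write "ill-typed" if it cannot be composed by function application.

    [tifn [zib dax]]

[zib dax]: ((e→(e→s))→((e→e)→(s→s))) applied to (e→(e→s)) yields ((e→e)→(s→s)).
[tifn [zib dax]]: (((e→e)→(s→s))→s) applied to ((e→e)→(s→s)) yields s.

s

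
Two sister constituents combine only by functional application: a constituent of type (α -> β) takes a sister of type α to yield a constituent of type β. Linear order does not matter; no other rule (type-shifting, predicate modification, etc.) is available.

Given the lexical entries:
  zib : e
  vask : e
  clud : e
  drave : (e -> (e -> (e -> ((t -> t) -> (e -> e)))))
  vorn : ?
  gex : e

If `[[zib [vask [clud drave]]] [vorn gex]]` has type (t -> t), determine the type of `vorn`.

At [[zib [vask [clud drave]]] [vorn gex]] (required: (t -> t)): [zib [vask [clud drave]]] is ((t -> t) -> (e -> e)), which is not a function with range (t -> t); hence [vorn gex] is the functor — type (((t -> t) -> (e -> e)) -> (t -> t)).
At [vorn gex] (required: (((t -> t) -> (e -> e)) -> (t -> t))): gex is e, which is not a function with range (((t -> t) -> (e -> e)) -> (t -> t)); hence vorn is the functor — type (e -> (((t -> t) -> (e -> e)) -> (t -> t))).

(e -> (((t -> t) -> (e -> e)) -> (t -> t)))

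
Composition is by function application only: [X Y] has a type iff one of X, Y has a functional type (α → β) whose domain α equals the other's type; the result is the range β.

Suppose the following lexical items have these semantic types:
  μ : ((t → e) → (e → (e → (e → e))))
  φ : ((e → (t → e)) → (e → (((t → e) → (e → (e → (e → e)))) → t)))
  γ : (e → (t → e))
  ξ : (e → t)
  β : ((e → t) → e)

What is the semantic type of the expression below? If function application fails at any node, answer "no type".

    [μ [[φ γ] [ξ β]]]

[φ γ]: functor φ : ((e → (t → e)) → (e → (((t → e) → (e → (e → (e → e)))) → t))), argument γ : (e → (t → e)); result (e → (((t → e) → (e → (e → (e → e)))) → t)).
[ξ β]: functor β : ((e → t) → e), argument ξ : (e → t); result e.
[[φ γ] [ξ β]]: functor [φ γ] : (e → (((t → e) → (e → (e → (e → e)))) → t)), argument [ξ β] : e; result (((t → e) → (e → (e → (e → e)))) → t).
[μ [[φ γ] [ξ β]]]: functor [[φ γ] [ξ β]] : (((t → e) → (e → (e → (e → e)))) → t), argument μ : ((t → e) → (e → (e → (e → e)))); result t.

t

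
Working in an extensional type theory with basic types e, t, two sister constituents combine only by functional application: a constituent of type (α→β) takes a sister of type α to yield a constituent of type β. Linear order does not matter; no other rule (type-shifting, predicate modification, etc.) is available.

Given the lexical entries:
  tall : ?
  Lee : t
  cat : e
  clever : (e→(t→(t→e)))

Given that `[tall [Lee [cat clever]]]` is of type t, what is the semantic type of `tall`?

((t→e)→t)

[tall [Lee [cat clever]]] must have type t. The sister [Lee [cat clever]] has type (t→e); that is not a function onto t, so tall must be the functor, of type ((t→e)→t).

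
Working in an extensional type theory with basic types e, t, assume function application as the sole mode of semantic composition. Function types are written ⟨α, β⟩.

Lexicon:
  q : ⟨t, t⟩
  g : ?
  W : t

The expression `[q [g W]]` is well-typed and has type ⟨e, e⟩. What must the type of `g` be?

⟨t, ⟨⟨t, t⟩, ⟨e, e⟩⟩⟩

[q [g W]] is required to be ⟨e, e⟩. q : ⟨t, t⟩ cannot yield ⟨e, e⟩ as functor, so [g W] : ⟨⟨t, t⟩, ⟨e, e⟩⟩.
[g W] is required to be ⟨⟨t, t⟩, ⟨e, e⟩⟩. W : t cannot yield ⟨⟨t, t⟩, ⟨e, e⟩⟩ as functor, so g : ⟨t, ⟨⟨t, t⟩, ⟨e, e⟩⟩⟩.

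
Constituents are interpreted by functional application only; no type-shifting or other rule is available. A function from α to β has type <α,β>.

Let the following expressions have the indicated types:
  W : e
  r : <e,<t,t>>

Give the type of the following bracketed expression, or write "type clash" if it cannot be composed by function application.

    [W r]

[W r]: <e,<t,t>> applied to e yields <t,t>.

<t,t>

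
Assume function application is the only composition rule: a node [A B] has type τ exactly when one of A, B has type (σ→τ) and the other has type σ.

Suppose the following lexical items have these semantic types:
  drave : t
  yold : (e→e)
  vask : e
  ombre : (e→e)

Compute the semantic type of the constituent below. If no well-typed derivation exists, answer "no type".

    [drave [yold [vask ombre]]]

[vask ombre]: (e→e) applied to e yields e.
[yold [vask ombre]]: (e→e) applied to e yields e.
At [drave [yold [vask ombre]]]: neither t nor e can take the other as argument; the node is ill-typed.

no type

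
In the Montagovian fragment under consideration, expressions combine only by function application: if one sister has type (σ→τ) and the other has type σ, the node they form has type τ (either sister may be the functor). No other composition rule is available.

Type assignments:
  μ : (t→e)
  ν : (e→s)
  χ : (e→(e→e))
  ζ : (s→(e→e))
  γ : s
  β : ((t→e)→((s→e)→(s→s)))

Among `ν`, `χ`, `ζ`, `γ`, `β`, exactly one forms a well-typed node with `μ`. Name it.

β

ν : (e→s) — μ needs t; ν needs e; neither fits.
χ : (e→(e→e)) — μ needs t; χ needs e; neither fits.
ζ : (s→(e→e)) — μ needs t; ζ needs s; neither fits.
γ : s — μ needs t; γ needs nothing (atomic); neither fits.
β — combines: β : ((t→e)→((s→e)→(s→s))) takes μ : (t→e) as argument, giving ((s→e)→(s→s)).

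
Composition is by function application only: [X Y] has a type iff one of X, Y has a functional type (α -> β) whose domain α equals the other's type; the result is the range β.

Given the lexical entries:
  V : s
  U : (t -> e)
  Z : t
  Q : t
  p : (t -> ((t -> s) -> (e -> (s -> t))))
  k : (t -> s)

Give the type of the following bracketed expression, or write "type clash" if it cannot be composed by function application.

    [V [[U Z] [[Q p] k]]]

t

[U Z]: (t -> e) applied to t yields e.
[Q p]: (t -> ((t -> s) -> (e -> (s -> t)))) applied to t yields ((t -> s) -> (e -> (s -> t))).
[[Q p] k]: ((t -> s) -> (e -> (s -> t))) applied to (t -> s) yields (e -> (s -> t)).
[[U Z] [[Q p] k]]: (e -> (s -> t)) applied to e yields (s -> t).
[V [[U Z] [[Q p] k]]]: (s -> t) applied to s yields t.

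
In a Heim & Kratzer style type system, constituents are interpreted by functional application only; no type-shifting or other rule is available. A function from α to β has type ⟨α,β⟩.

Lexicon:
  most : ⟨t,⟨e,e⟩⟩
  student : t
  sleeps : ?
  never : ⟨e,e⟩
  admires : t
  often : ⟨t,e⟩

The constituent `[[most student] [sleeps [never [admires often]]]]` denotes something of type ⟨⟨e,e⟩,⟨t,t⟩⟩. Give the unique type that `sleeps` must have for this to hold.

⟨e,⟨⟨e,e⟩,⟨⟨e,e⟩,⟨t,t⟩⟩⟩⟩

[[most student] [sleeps [never [admires often]]]] must have type ⟨⟨e,e⟩,⟨t,t⟩⟩. The sister [most student] has type ⟨e,e⟩; that is not a function onto ⟨⟨e,e⟩,⟨t,t⟩⟩, so [sleeps [never [admires often]]] must be the functor, of type ⟨⟨e,e⟩,⟨⟨e,e⟩,⟨t,t⟩⟩⟩.
[sleeps [never [admires often]]] must have type ⟨⟨e,e⟩,⟨⟨e,e⟩,⟨t,t⟩⟩⟩. The sister [never [admires often]] has type e; that is not a function onto ⟨⟨e,e⟩,⟨⟨e,e⟩,⟨t,t⟩⟩⟩, so sleeps must be the functor, of type ⟨e,⟨⟨e,e⟩,⟨⟨e,e⟩,⟨t,t⟩⟩⟩⟩.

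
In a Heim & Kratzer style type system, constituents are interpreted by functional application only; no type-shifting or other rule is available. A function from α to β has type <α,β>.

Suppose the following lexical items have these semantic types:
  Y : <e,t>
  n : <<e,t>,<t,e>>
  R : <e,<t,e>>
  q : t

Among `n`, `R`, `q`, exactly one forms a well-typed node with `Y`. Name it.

n — combines: n : <<e,t>,<t,e>> takes Y : <e,t> as argument, giving <t,e>.
R : <e,<t,e>> — neither side's domain matches the other.
q : t — neither side's domain matches the other.

n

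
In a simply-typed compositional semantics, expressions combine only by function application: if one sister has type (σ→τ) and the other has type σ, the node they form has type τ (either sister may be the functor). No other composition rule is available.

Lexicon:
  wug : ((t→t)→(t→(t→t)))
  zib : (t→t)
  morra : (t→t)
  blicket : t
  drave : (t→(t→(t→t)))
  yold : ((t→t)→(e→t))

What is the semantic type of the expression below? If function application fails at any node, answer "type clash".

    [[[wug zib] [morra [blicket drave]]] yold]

At [wug zib], wug : ((t→t)→(t→(t→t))) takes zib : (t→t), giving (t→(t→t)).
At [blicket drave], drave : (t→(t→(t→t))) takes blicket : t, giving (t→(t→t)).
At [morra [blicket drave]]: neither (t→t) nor (t→(t→t)) can take the other as argument; the node is ill-typed.

type clash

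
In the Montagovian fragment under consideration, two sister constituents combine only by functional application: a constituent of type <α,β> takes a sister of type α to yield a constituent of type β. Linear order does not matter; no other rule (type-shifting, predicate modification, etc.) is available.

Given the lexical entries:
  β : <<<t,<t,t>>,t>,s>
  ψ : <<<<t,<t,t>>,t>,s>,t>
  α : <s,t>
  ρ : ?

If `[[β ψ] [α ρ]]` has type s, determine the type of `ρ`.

At [[β ψ] [α ρ]] (required: s): [β ψ] is t, which is not a function with range s; hence [α ρ] is the functor — type <t,s>.
At [α ρ] (required: <t,s>): α is <s,t>, which is not a function with range <t,s>; hence ρ is the functor — type <<s,t>,<t,s>>.

<<s,t>,<t,s>>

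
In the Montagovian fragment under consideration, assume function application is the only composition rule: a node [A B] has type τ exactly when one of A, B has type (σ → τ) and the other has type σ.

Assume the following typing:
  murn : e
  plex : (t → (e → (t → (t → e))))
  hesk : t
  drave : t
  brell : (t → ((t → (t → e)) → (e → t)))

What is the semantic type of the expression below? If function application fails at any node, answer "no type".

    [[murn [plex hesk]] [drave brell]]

[plex hesk]: plex is (t → (e → (t → (t → e)))), hesk is t; result (e → (t → (t → e))).
[murn [plex hesk]]: [plex hesk] is (e → (t → (t → e))), murn is e; result (t → (t → e)).
[drave brell]: brell is (t → ((t → (t → e)) → (e → t))), drave is t; result ((t → (t → e)) → (e → t)).
[[murn [plex hesk]] [drave brell]]: [drave brell] is ((t → (t → e)) → (e → t)), [murn [plex hesk]] is (t → (t → e)); result (e → t).

(e → t)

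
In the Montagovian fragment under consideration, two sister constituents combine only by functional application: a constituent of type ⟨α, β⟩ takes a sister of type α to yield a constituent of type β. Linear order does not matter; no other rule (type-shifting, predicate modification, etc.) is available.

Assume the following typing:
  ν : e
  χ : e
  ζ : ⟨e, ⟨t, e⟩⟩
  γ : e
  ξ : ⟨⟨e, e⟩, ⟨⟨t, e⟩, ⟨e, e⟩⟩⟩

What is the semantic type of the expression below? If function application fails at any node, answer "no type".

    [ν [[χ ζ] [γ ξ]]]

no type

[χ ζ]: ⟨e, ⟨t, e⟩⟩ applied to e yields ⟨t, e⟩.
[γ ξ]: e and ⟨⟨e, e⟩, ⟨⟨t, e⟩, ⟨e, e⟩⟩⟩ cannot combine by function application — type clash.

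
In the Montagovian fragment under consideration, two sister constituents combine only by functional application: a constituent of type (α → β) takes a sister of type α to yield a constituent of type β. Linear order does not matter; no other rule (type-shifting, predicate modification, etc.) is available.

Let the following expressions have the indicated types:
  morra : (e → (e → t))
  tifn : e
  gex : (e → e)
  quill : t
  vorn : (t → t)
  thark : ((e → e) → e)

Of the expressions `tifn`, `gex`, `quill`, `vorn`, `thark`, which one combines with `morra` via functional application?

tifn

tifn — combines: morra : (e → (e → t)) takes tifn : e as argument, giving (e → t).
gex : (e → e) — neither side's domain matches the other.
quill : t — neither side's domain matches the other.
vorn : (t → t) — neither side's domain matches the other.
thark : ((e → e) → e) — neither side's domain matches the other.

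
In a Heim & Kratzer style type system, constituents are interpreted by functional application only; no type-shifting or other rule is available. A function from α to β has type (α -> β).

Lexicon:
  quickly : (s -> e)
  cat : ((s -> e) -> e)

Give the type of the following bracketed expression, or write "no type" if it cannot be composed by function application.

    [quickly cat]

At [quickly cat], cat : ((s -> e) -> e) takes quickly : (s -> e), giving e.

e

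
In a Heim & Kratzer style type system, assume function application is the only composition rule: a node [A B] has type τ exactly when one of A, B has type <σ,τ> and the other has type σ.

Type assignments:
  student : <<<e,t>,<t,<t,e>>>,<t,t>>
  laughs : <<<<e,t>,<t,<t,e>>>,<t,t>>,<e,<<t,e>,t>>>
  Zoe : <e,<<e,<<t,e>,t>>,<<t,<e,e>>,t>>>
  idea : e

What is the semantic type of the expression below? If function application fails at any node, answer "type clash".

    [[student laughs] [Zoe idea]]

<<t,<e,e>>,t>

[student laughs] — laughs of type <<<<e,t>,<t,<t,e>>>,<t,t>>,<e,<<t,e>,t>>> combines with student of type <<<e,t>,<t,<t,e>>>,<t,t>>: type <e,<<t,e>,t>>.
[Zoe idea] — Zoe of type <e,<<e,<<t,e>,t>>,<<t,<e,e>>,t>>> combines with idea of type e: type <<e,<<t,e>,t>>,<<t,<e,e>>,t>>.
[[student laughs] [Zoe idea]] — [Zoe idea] of type <<e,<<t,e>,t>>,<<t,<e,e>>,t>> combines with [student laughs] of type <e,<<t,e>,t>>: type <<t,<e,e>>,t>.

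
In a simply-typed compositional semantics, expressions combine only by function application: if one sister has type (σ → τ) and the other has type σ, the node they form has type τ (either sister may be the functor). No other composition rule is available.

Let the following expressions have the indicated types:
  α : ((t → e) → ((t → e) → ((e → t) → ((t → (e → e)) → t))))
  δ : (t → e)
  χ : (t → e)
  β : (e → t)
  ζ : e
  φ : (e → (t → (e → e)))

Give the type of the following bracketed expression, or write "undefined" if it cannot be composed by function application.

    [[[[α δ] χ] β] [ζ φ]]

[α δ] — α of type ((t → e) → ((t → e) → ((e → t) → ((t → (e → e)) → t)))) combines with δ of type (t → e): type ((t → e) → ((e → t) → ((t → (e → e)) → t))).
[[α δ] χ] — [α δ] of type ((t → e) → ((e → t) → ((t → (e → e)) → t))) combines with χ of type (t → e): type ((e → t) → ((t → (e → e)) → t)).
[[[α δ] χ] β] — [[α δ] χ] of type ((e → t) → ((t → (e → e)) → t)) combines with β of type (e → t): type ((t → (e → e)) → t).
[ζ φ] — φ of type (e → (t → (e → e))) combines with ζ of type e: type (t → (e → e)).
[[[[α δ] χ] β] [ζ φ]] — [[[α δ] χ] β] of type ((t → (e → e)) → t) combines with [ζ φ] of type (t → (e → e)): type t.

t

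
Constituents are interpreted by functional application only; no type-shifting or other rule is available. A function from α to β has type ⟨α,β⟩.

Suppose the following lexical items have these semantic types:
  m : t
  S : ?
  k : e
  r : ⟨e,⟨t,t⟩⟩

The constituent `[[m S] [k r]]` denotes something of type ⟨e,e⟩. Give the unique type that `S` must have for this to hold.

⟨t,⟨⟨t,t⟩,⟨e,e⟩⟩⟩

[[m S] [k r]] must have type ⟨e,e⟩. The sister [k r] has type ⟨t,t⟩; that is not a function onto ⟨e,e⟩, so [m S] must be the functor, of type ⟨⟨t,t⟩,⟨e,e⟩⟩.
[m S] must have type ⟨⟨t,t⟩,⟨e,e⟩⟩. The sister m has type t; that is not a function onto ⟨⟨t,t⟩,⟨e,e⟩⟩, so S must be the functor, of type ⟨t,⟨⟨t,t⟩,⟨e,e⟩⟩⟩.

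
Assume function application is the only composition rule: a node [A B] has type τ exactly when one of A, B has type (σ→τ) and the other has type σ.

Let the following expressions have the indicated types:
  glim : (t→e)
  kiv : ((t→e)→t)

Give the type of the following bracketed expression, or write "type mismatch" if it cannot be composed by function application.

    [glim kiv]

[glim kiv]: ((t→e)→t) applied to (t→e) yields t.

t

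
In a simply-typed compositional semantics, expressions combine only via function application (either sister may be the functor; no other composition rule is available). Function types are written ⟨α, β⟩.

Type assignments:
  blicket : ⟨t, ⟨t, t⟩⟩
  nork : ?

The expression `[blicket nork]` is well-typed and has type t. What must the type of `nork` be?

[blicket nork] must have type t. The sister blicket has type ⟨t, ⟨t, t⟩⟩; that is not a function onto t, so nork must be the functor, of type ⟨⟨t, ⟨t, t⟩⟩, t⟩.

⟨⟨t, ⟨t, t⟩⟩, t⟩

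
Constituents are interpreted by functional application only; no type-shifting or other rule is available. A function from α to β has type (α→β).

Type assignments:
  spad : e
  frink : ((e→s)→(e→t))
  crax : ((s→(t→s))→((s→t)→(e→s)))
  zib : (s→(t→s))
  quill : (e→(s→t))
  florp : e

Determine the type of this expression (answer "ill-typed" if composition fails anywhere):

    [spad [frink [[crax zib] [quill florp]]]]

[crax zib]: crax is ((s→(t→s))→((s→t)→(e→s))), zib is (s→(t→s)); result ((s→t)→(e→s)).
[quill florp]: quill is (e→(s→t)), florp is e; result (s→t).
[[crax zib] [quill florp]]: [crax zib] is ((s→t)→(e→s)), [quill florp] is (s→t); result (e→s).
[frink [[crax zib] [quill florp]]]: frink is ((e→s)→(e→t)), [[crax zib] [quill florp]] is (e→s); result (e→t).
[spad [frink [[crax zib] [quill florp]]]]: [frink [[crax zib] [quill florp]]] is (e→t), spad is e; result t.

t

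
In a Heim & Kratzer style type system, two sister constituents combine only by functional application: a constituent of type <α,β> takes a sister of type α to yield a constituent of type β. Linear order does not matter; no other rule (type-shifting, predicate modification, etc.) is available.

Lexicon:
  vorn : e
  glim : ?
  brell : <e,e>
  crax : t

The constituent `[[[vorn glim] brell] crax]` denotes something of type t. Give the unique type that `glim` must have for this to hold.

At [[[vorn glim] brell] crax] (required: t): crax is t, which is not a function with range t; hence [[vorn glim] brell] is the functor — type <t,t>.
At [[vorn glim] brell] (required: <t,t>): brell is <e,e>, which is not a function with range <t,t>; hence [vorn glim] is the functor — type <<e,e>,<t,t>>.
At [vorn glim] (required: <<e,e>,<t,t>>): vorn is e, which is not a function with range <<e,e>,<t,t>>; hence glim is the functor — type <e,<<e,e>,<t,t>>>.

<e,<<e,e>,<t,t>>>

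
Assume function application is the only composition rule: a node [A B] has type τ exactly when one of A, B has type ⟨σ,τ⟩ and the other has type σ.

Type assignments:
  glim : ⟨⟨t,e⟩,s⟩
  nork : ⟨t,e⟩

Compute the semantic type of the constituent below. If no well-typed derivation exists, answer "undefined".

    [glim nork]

s

[glim nork]: glim is ⟨⟨t,e⟩,s⟩, nork is ⟨t,e⟩; result s.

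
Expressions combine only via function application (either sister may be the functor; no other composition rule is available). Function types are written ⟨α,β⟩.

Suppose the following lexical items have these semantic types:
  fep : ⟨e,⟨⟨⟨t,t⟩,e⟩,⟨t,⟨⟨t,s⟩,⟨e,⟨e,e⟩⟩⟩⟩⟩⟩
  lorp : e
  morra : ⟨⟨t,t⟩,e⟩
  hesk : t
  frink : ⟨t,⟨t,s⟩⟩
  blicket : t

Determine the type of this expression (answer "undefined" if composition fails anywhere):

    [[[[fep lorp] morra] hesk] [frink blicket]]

[fep lorp]: ⟨e,⟨⟨⟨t,t⟩,e⟩,⟨t,⟨⟨t,s⟩,⟨e,⟨e,e⟩⟩⟩⟩⟩⟩ applied to e yields ⟨⟨⟨t,t⟩,e⟩,⟨t,⟨⟨t,s⟩,⟨e,⟨e,e⟩⟩⟩⟩⟩.
[[fep lorp] morra]: ⟨⟨⟨t,t⟩,e⟩,⟨t,⟨⟨t,s⟩,⟨e,⟨e,e⟩⟩⟩⟩⟩ applied to ⟨⟨t,t⟩,e⟩ yields ⟨t,⟨⟨t,s⟩,⟨e,⟨e,e⟩⟩⟩⟩.
[[[fep lorp] morra] hesk]: ⟨t,⟨⟨t,s⟩,⟨e,⟨e,e⟩⟩⟩⟩ applied to t yields ⟨⟨t,s⟩,⟨e,⟨e,e⟩⟩⟩.
[frink blicket]: ⟨t,⟨t,s⟩⟩ applied to t yields ⟨t,s⟩.
[[[[fep lorp] morra] hesk] [frink blicket]]: ⟨⟨t,s⟩,⟨e,⟨e,e⟩⟩⟩ applied to ⟨t,s⟩ yields ⟨e,⟨e,e⟩⟩.

⟨e,⟨e,e⟩⟩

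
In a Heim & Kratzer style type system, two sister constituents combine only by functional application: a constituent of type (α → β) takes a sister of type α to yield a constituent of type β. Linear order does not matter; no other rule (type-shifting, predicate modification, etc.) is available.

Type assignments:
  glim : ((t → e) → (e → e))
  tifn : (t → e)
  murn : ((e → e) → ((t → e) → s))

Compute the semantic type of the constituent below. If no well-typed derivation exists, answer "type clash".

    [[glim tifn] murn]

((t → e) → s)

[glim tifn]: functor glim : ((t → e) → (e → e)), argument tifn : (t → e); result (e → e).
[[glim tifn] murn]: functor murn : ((e → e) → ((t → e) → s)), argument [glim tifn] : (e → e); result ((t → e) → s).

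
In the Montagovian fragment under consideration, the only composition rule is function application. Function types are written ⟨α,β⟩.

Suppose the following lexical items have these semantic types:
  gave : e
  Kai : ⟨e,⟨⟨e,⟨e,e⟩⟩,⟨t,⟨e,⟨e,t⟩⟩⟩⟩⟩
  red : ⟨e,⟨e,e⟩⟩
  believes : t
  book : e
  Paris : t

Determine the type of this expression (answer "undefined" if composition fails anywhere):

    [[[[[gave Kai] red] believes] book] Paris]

undefined

[gave Kai]: functor Kai : ⟨e,⟨⟨e,⟨e,e⟩⟩,⟨t,⟨e,⟨e,t⟩⟩⟩⟩⟩, argument gave : e; result ⟨⟨e,⟨e,e⟩⟩,⟨t,⟨e,⟨e,t⟩⟩⟩⟩.
[[gave Kai] red]: functor [gave Kai] : ⟨⟨e,⟨e,e⟩⟩,⟨t,⟨e,⟨e,t⟩⟩⟩⟩, argument red : ⟨e,⟨e,e⟩⟩; result ⟨t,⟨e,⟨e,t⟩⟩⟩.
[[[gave Kai] red] believes]: functor [[gave Kai] red] : ⟨t,⟨e,⟨e,t⟩⟩⟩, argument believes : t; result ⟨e,⟨e,t⟩⟩.
[[[[gave Kai] red] believes] book]: functor [[[gave Kai] red] believes] : ⟨e,⟨e,t⟩⟩, argument book : e; result ⟨e,t⟩.
At [[[[[gave Kai] red] believes] book] Paris]: neither ⟨e,t⟩ nor t can take the other as argument; the node is ill-typed.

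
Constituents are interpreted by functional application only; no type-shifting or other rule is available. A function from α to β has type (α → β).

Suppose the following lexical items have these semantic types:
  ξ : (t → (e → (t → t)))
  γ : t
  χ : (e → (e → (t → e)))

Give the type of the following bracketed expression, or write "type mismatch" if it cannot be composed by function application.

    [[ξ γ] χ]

type mismatch

At [ξ γ], ξ : (t → (e → (t → t))) takes γ : t, giving (e → (t → t)).
At [[ξ γ] χ]: neither (e → (t → t)) nor (e → (e → (t → e))) can take the other as argument; the node is ill-typed.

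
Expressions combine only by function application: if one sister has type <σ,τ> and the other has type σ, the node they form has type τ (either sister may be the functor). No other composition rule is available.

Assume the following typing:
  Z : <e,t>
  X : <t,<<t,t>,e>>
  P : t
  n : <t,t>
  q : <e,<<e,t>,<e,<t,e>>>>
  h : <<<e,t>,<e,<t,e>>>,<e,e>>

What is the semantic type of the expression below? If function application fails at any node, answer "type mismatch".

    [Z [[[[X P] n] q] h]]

[X P]: <t,<<t,t>,e>> applied to t yields <<t,t>,e>.
[[X P] n]: <<t,t>,e> applied to <t,t> yields e.
[[[X P] n] q]: <e,<<e,t>,<e,<t,e>>>> applied to e yields <<e,t>,<e,<t,e>>>.
[[[[X P] n] q] h]: <<<e,t>,<e,<t,e>>>,<e,e>> applied to <<e,t>,<e,<t,e>>> yields <e,e>.
[Z [[[[X P] n] q] h]]: <e,t> and <e,e> cannot combine by function application — type clash.

type mismatch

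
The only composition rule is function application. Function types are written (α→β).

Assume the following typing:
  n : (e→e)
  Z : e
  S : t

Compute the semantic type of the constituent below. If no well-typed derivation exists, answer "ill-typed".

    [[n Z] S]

ill-typed

[n Z] — n of type (e→e) combines with Z of type e: type e.
[[n Z] S]: e with t — neither is a function whose domain matches the other; composition fails here.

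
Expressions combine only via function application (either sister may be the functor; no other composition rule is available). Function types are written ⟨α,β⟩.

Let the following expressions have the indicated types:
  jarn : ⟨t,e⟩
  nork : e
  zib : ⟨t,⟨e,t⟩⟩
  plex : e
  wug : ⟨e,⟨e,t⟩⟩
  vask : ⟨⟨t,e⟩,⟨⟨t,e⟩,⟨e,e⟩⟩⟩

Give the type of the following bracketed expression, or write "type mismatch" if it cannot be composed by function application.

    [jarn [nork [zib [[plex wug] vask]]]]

type mismatch

[plex wug]: functor wug : ⟨e,⟨e,t⟩⟩, argument plex : e; result ⟨e,t⟩.
[[plex wug] vask]: ⟨e,t⟩ with ⟨⟨t,e⟩,⟨⟨t,e⟩,⟨e,e⟩⟩⟩ — neither is a function whose domain matches the other; composition fails here.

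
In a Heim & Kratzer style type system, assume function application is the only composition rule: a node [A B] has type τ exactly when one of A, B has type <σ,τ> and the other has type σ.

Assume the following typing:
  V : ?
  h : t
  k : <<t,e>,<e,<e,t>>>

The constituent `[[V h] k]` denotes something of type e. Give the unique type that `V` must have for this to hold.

At [[V h] k] (required: e): k is <<t,e>,<e,<e,t>>>, which is not a function with range e; hence [V h] is the functor — type <<<t,e>,<e,<e,t>>>,e>.
At [V h] (required: <<<t,e>,<e,<e,t>>>,e>): h is t, which is not a function with range <<<t,e>,<e,<e,t>>>,e>; hence V is the functor — type <t,<<<t,e>,<e,<e,t>>>,e>>.

<t,<<<t,e>,<e,<e,t>>>,e>>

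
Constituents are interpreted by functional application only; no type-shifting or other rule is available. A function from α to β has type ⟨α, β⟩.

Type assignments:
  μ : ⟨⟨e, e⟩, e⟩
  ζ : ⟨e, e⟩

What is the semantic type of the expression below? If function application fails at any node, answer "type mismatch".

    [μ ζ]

[μ ζ]: ⟨⟨e, e⟩, e⟩ applied to ⟨e, e⟩ yields e.

e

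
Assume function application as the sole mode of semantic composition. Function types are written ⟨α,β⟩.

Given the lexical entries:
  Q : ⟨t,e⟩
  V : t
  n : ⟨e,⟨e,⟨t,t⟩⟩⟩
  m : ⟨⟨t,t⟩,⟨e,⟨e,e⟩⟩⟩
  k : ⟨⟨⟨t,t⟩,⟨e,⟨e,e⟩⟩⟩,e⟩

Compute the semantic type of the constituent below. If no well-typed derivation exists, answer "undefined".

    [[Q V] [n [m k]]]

⟨t,t⟩

[Q V]: Q is ⟨t,e⟩, V is t; result e.
[m k]: k is ⟨⟨⟨t,t⟩,⟨e,⟨e,e⟩⟩⟩,e⟩, m is ⟨⟨t,t⟩,⟨e,⟨e,e⟩⟩⟩; result e.
[n [m k]]: n is ⟨e,⟨e,⟨t,t⟩⟩⟩, [m k] is e; result ⟨e,⟨t,t⟩⟩.
[[Q V] [n [m k]]]: [n [m k]] is ⟨e,⟨t,t⟩⟩, [Q V] is e; result ⟨t,t⟩.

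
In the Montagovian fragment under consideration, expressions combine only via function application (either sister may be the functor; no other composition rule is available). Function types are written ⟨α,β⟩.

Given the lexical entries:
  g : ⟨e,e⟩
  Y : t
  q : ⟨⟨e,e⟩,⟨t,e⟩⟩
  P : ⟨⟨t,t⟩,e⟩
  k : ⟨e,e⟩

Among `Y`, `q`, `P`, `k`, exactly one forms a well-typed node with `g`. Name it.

Y : t — does not combine with g.
q — combines: q : ⟨⟨e,e⟩,⟨t,e⟩⟩ takes g : ⟨e,e⟩ as argument, giving ⟨t,e⟩.
P : ⟨⟨t,t⟩,e⟩ — does not combine with g.
k : ⟨e,e⟩ — does not combine with g.

q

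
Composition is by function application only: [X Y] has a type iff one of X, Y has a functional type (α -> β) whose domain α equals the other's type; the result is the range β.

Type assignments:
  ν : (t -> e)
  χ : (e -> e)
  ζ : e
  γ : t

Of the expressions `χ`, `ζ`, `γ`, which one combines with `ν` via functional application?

γ

χ : (e -> e) — does not combine with ν.
ζ : e — does not combine with ν.
γ — combines: ν : (t -> e) takes γ : t as argument, giving e.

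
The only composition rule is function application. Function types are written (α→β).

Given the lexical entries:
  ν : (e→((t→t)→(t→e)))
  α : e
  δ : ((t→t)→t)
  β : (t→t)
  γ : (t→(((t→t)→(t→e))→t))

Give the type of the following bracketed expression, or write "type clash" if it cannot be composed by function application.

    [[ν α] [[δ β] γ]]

t

[ν α]: functor ν : (e→((t→t)→(t→e))), argument α : e; result ((t→t)→(t→e)).
[δ β]: functor δ : ((t→t)→t), argument β : (t→t); result t.
[[δ β] γ]: functor γ : (t→(((t→t)→(t→e))→t)), argument [δ β] : t; result (((t→t)→(t→e))→t).
[[ν α] [[δ β] γ]]: functor [[δ β] γ] : (((t→t)→(t→e))→t), argument [ν α] : ((t→t)→(t→e)); result t.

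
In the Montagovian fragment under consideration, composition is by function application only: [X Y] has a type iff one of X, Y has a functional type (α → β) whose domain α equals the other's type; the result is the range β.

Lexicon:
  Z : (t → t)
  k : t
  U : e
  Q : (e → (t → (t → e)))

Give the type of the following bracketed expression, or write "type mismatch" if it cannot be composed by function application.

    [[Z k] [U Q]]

[Z k] — Z of type (t → t) combines with k of type t: type t.
[U Q] — Q of type (e → (t → (t → e))) combines with U of type e: type (t → (t → e)).
[[Z k] [U Q]] — [U Q] of type (t → (t → e)) combines with [Z k] of type t: type (t → e).

(t → e)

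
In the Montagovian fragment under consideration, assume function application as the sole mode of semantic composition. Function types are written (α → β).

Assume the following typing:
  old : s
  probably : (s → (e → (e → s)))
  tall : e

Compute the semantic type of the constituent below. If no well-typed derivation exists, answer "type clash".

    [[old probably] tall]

[old probably] — probably of type (s → (e → (e → s))) combines with old of type s: type (e → (e → s)).
[[old probably] tall] — [old probably] of type (e → (e → s)) combines with tall of type e: type (e → s).

(e → s)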